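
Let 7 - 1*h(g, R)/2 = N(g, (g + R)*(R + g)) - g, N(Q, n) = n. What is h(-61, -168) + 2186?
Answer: -102804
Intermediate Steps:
h(g, R) = 14 - 2*(R + g)**2 + 2*g (h(g, R) = 14 - 2*((g + R)*(R + g) - g) = 14 - 2*((R + g)*(R + g) - g) = 14 - 2*((R + g)**2 - g) = 14 + (-2*(R + g)**2 + 2*g) = 14 - 2*(R + g)**2 + 2*g)
h(-61, -168) + 2186 = (14 - 2*(-168)**2 - 2*(-61)**2 + 2*(-61) - 4*(-168)*(-61)) + 2186 = (14 - 2*28224 - 2*3721 - 122 - 40992) + 2186 = (14 - 56448 - 7442 - 122 - 40992) + 2186 = -104990 + 2186 = -102804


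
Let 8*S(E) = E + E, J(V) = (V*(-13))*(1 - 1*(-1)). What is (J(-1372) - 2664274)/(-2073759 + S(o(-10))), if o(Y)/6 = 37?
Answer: 5257204/4147407 ≈ 1.2676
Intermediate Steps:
o(Y) = 222 (o(Y) = 6*37 = 222)
J(V) = -26*V (J(V) = (-13*V)*(1 + 1) = -13*V*2 = -26*V)
S(E) = E/4 (S(E) = (E + E)/8 = (2*E)/8 = E/4)
(J(-1372) - 2664274)/(-2073759 + S(o(-10))) = (-26*(-1372) - 2664274)/(-2073759 + (¼)*222) = (35672 - 2664274)/(-2073759 + 111/2) = -2628602/(-4147407/2) = -2628602*(-2/4147407) = 5257204/4147407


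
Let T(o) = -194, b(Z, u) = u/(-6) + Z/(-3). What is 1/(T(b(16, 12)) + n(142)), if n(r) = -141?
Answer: -1/335 ≈ -0.0029851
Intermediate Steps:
b(Z, u) = -Z/3 - u/6 (b(Z, u) = u*(-⅙) + Z*(-⅓) = -u/6 - Z/3 = -Z/3 - u/6)
1/(T(b(16, 12)) + n(142)) = 1/(-194 - 141) = 1/(-335) = -1/335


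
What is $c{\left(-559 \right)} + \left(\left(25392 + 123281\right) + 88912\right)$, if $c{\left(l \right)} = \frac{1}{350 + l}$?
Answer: $\frac{49655264}{209} \approx 2.3759 \cdot 10^{5}$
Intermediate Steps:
$c{\left(-559 \right)} + \left(\left(25392 + 123281\right) + 88912\right) = \frac{1}{350 - 559} + \left(\left(25392 + 123281\right) + 88912\right) = \frac{1}{-209} + \left(148673 + 88912\right) = - \frac{1}{209} + 237585 = \frac{49655264}{209}$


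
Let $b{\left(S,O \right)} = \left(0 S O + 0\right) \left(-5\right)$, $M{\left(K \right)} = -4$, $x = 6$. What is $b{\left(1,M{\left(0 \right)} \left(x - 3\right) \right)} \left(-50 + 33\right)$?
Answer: $0$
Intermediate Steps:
$b{\left(S,O \right)} = 0$ ($b{\left(S,O \right)} = \left(0 O + 0\right) \left(-5\right) = \left(0 + 0\right) \left(-5\right) = 0 \left(-5\right) = 0$)
$b{\left(1,M{\left(0 \right)} \left(x - 3\right) \right)} \left(-50 + 33\right) = 0 \left(-50 + 33\right) = 0 \left(-17\right) = 0$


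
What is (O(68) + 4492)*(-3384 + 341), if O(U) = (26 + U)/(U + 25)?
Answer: -1271517550/93 ≈ -1.3672e+7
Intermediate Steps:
O(U) = (26 + U)/(25 + U)
(O(68) + 4492)*(-3384 + 341) = ((26 + 68)/(25 + 68) + 4492)*(-3384 + 341) = (94/93 + 4492)*(-3043) = (417850/93)*(-3043) = -1271517550/93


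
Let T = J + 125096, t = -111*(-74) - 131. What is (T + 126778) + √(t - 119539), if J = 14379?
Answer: 266253 + 36*I*√86 ≈ 2.6625e+5 + 333.85*I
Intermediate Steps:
t = 8083 (t = 8214 - 131 = 8083)
T = 139475 (T = 14379 + 125096 = 139475)
(T + 126778) + √(t - 119539) = (139475 + 126778) + √(8083 - 119539) = 266253 + √(-111456) = 266253 + 36*I*√86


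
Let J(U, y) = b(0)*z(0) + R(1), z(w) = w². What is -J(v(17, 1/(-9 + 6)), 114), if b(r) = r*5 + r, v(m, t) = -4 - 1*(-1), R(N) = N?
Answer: -1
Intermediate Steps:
v(m, t) = -3 (v(m, t) = -4 + 1 = -3)
b(r) = 6*r (b(r) = 5*r + r = 6*r)
J(U, y) = 1 (J(U, y) = (6*0)*0² + 1 = 0*0 + 1 = 0 + 1 = 1)
-J(v(17, 1/(-9 + 6)), 114) = -1*1 = -1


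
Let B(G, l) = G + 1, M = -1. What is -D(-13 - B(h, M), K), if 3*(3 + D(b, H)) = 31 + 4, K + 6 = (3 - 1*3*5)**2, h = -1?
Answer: -26/3 ≈ -8.6667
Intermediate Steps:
B(G, l) = 1 + G
K = 138 (K = -6 + (3 - 1*3*5)**2 = -6 + (3 - 3*5)**2 = -6 + (3 - 15)**2 = -6 + (-12)**2 = -6 + 144 = 138)
D(b, H) = 26/3 (D(b, H) = -3 + (31 + 4)/3 = -3 + (1/3)*35 = -3 + 35/3 = 26/3)
-D(-13 - B(h, M), K) = -1*26/3 = -26/3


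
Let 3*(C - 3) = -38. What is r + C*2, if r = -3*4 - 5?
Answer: -109/3 ≈ -36.333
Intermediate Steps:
C = -29/3 (C = 3 + (⅓)*(-38) = 3 - 38/3 = -29/3 ≈ -9.6667)
r = -17 (r = -12 - 5 = -17)
r + C*2 = -17 - 29/3*2 = -17 - 58/3 = -109/3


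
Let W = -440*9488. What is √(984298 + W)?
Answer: I*√3190422 ≈ 1786.2*I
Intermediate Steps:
W = -4174720
√(984298 + W) = √(984298 - 4174720) = √(-3190422) = I*√3190422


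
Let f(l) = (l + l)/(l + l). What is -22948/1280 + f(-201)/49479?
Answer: -283860703/15833280 ≈ -17.928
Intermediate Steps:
f(l) = 1 (f(l) = (2*l)/((2*l)) = (2*l)*(1/(2*l)) = 1)
-22948/1280 + f(-201)/49479 = -22948/1280 + 1/49479 = -22948*1/1280 + 1*(1/49479) = -5737/320 + 1/49479 = -283860703/15833280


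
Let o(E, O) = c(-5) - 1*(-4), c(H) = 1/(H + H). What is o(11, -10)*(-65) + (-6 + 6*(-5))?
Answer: -579/2 ≈ -289.50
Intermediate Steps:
c(H) = 1/(2*H)
o(E, O) = 39/10 (o(E, O) = (½)/(-5) - 1*(-4) = (½)*(-⅕) + 4 = -⅒ + 4 = 39/10)
o(11, -10)*(-65) + (-6 + 6*(-5)) = (39/10)*(-65) + (-6 + 6*(-5)) = -507/2 + (-6 - 30) = -507/2 - 36 = -579/2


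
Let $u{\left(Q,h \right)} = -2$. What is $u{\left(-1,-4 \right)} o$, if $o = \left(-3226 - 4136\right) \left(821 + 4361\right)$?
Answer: $76299768$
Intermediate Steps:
$o = -38149884$ ($o = \left(-7362\right) 5182 = -38149884$)
$u{\left(-1,-4 \right)} o = \left(-2\right) \left(-38149884\right) = 76299768$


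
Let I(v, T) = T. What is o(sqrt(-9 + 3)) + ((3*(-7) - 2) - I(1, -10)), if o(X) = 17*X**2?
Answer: -115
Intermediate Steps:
o(sqrt(-9 + 3)) + ((3*(-7) - 2) - I(1, -10)) = 17*(sqrt(-9 + 3))**2 + ((3*(-7) - 2) - 1*(-10)) = 17*(sqrt(-6))**2 + ((-21 - 2) + 10) = 17*(I*sqrt(6))**2 + (-23 + 10) = 17*(-6) - 13 = -102 - 13 = -115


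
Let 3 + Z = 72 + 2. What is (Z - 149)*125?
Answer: -9750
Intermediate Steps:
Z = 71 (Z = -3 + (72 + 2) = -3 + 74 = 71)
(Z - 149)*125 = (71 - 149)*125 = -78*125 = -9750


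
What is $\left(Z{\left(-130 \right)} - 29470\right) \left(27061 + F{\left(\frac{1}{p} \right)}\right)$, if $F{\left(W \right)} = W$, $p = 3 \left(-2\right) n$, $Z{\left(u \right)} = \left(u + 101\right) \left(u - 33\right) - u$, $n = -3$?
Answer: $- \frac{11988967687}{18} \approx -6.6605 \cdot 10^{8}$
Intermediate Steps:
$Z{\left(u \right)} = - u + \left(-33 + u\right) \left(101 + u\right)$ ($Z{\left(u \right)} = \left(101 + u\right) \left(-33 + u\right) - u = \left(-33 + u\right) \left(101 + u\right) - u = - u + \left(-33 + u\right) \left(101 + u\right)$)
$p = 18$ ($p = 3 \left(-2\right) \left(-3\right) = \left(-6\right) \left(-3\right) = 18$)
$\left(Z{\left(-130 \right)} - 29470\right) \left(27061 + F{\left(\frac{1}{p} \right)}\right) = \left(\left(-3333 + \left(-130\right)^{2} + 67 \left(-130\right)\right) - 29470\right) \left(27061 + \frac{1}{18}\right) = \left(\left(-3333 + 16900 - 8710\right) - 29470\right) \left(27061 + \frac{1}{18}\right) = \left(4857 - 29470\right) \frac{487099}{18} = \left(-24613\right) \frac{487099}{18} = - \frac{11988967687}{18}$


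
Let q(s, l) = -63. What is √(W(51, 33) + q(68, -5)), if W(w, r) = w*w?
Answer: 3*√282 ≈ 50.379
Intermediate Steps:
W(w, r) = w²
√(W(51, 33) + q(68, -5)) = √(51² - 63) = √(2601 - 63) = √2538 = 3*√282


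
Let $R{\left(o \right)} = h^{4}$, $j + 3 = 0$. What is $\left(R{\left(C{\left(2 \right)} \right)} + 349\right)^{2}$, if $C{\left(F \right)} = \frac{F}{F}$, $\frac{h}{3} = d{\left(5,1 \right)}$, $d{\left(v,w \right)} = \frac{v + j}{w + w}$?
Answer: $184900$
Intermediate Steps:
$j = -3$ ($j = -3 + 0 = -3$)
$d{\left(v,w \right)} = \frac{-3 + v}{2 w}$ ($d{\left(v,w \right)} = \frac{v - 3}{w + w} = \frac{-3 + v}{2 w}$)
$h = 3$ ($h = 3 \frac{-3 + 5}{2 \cdot 1} = 3 \cdot \frac{1}{2} \cdot 1 \cdot 2 = 3 \cdot 1 = 3$)
$C{\left(F \right)} = 1$
$R{\left(o \right)} = 81$ ($R{\left(o \right)} = 3^{4} = 81$)
$\left(R{\left(C{\left(2 \right)} \right)} + 349\right)^{2} = \left(81 + 349\right)^{2} = 430^{2} = 184900$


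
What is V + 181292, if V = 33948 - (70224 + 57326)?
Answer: 87690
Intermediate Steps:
V = -93602 (V = 33948 - 1*127550 = 33948 - 127550 = -93602)
V + 181292 = -93602 + 181292 = 87690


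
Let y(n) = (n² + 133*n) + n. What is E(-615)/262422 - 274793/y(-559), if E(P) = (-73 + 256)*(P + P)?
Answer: -114378402/56780425 ≈ -2.0144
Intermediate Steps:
y(n) = n² + 134*n
E(P) = 366*P (E(P) = 183*(2*P) = 366*P)
E(-615)/262422 - 274793/y(-559) = (366*(-615))/262422 - 274793*(-1/(559*(134 - 559))) = -225090*1/262422 - 274793/((-559*(-425))) = -205/239 - 274793/237575 = -114378402/56780425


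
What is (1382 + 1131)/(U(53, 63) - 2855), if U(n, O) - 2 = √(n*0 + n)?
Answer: -7169589/8139556 - 2513*√53/8139556 ≈ -0.88308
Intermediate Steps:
U(n, O) = 2 + √n (U(n, O) = 2 + √(n*0 + n) = 2 + √(0 + n) = 2 + √n)
(1382 + 1131)/(U(53, 63) - 2855) = (1382 + 1131)/((2 + √53) - 2855) = 2513/(-2853 + √53)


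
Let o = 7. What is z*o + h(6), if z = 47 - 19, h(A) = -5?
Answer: 191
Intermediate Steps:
z = 28
z*o + h(6) = 28*7 - 5 = 196 - 5 = 191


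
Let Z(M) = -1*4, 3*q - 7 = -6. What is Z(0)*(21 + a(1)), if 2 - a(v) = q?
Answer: -272/3 ≈ -90.667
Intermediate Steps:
q = ⅓ (q = 7/3 + (⅓)*(-6) = 7/3 - 2 = ⅓ ≈ 0.33333)
Z(M) = -4
a(v) = 5/3 (a(v) = 2 - 1*⅓ = 2 - ⅓ = 5/3)
Z(0)*(21 + a(1)) = -4*(21 + 5/3) = -4*68/3 = -272/3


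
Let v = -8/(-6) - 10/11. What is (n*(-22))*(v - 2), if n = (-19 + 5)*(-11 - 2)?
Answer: 18928/3 ≈ 6309.3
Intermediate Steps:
n = 182 (n = -14*(-13) = 182)
v = 14/33 (v = -8*(-1/6) - 10*1/11 = 4/3 - 10/11 = 14/33 ≈ 0.42424)
(n*(-22))*(v - 2) = (182*(-22))*(14/33 - 2) = -4004*(-52/33) = 18928/3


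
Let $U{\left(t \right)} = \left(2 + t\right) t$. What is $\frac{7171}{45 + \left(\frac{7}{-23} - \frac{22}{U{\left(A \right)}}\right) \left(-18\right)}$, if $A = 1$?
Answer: $\frac{164933}{4197} \approx 39.298$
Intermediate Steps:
$U{\left(t \right)} = t \left(2 + t\right)$
$\frac{7171}{45 + \left(\frac{7}{-23} - \frac{22}{U{\left(A \right)}}\right) \left(-18\right)} = \frac{7171}{45 + \left(\frac{7}{-23} - \frac{22}{1 \left(2 + 1\right)}\right) \left(-18\right)} = \frac{7171}{45 + \left(7 \left(- \frac{1}{23}\right) - \frac{22}{1 \cdot 3}\right) \left(-18\right)} = \frac{7171}{45 + \left(- \frac{7}{23} - \frac{22}{3}\right) \left(-18\right)} = \frac{7171}{45 - - \frac{3162}{23}} = \frac{7171}{45 + \frac{3162}{23}} = \frac{7171}{\frac{4197}{23}} = 7171 \cdot \frac{23}{4197} = \frac{164933}{4197}$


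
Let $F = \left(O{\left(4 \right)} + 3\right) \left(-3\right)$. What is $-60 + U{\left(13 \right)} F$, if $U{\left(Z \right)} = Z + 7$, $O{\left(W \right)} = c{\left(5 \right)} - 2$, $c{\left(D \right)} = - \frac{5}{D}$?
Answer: $-60$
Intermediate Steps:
$O{\left(W \right)} = -3$ ($O{\left(W \right)} = - \frac{5}{5} - 2 = \left(-5\right) \frac{1}{5} - 2 = -1 - 2 = -3$)
$U{\left(Z \right)} = 7 + Z$
$F = 0$ ($F = \left(-3 + 3\right) \left(-3\right) = 0 \left(-3\right) = 0$)
$-60 + U{\left(13 \right)} F = -60 + \left(7 + 13\right) 0 = -60 + 20 \cdot 0 = -60 + 0 = -60$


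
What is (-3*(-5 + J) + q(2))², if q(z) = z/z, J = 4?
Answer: 16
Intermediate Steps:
q(z) = 1
(-3*(-5 + J) + q(2))² = (-3*(-5 + 4) + 1)² = (-3*(-1) + 1)² = (3 + 1)² = 4² = 16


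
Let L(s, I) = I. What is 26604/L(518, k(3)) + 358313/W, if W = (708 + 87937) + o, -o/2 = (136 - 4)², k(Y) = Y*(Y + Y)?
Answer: 79870279/53797 ≈ 1484.7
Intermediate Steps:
k(Y) = 2*Y² (k(Y) = Y*(2*Y) = 2*Y²)
o = -34848 (o = -2*(136 - 4)² = -2*132² = -2*17424 = -34848)
W = 53797 (W = (708 + 87937) - 34848 = 88645 - 34848 = 53797)
26604/L(518, k(3)) + 358313/W = 26604/((2*3²)) + 358313/53797 = 26604/((2*9)) + 358313*(1/53797) = 26604/18 + 358313/53797 = 26604*(1/18) + 358313/53797 = 1478 + 358313/53797 = 79870279/53797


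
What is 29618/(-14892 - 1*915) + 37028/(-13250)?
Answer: -488870048/104721375 ≈ -4.6683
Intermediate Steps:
29618/(-14892 - 1*915) + 37028/(-13250) = 29618/(-14892 - 915) + 37028*(-1/13250) = 29618/(-15807) - 18514/6625 = 29618*(-1/15807) - 18514/6625 = -29618/15807 - 18514/6625 = -488870048/104721375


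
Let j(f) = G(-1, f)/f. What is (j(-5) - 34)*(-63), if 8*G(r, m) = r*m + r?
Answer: 21483/10 ≈ 2148.3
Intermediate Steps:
G(r, m) = r/8 + m*r/8 (G(r, m) = (r*m + r)/8 = (m*r + r)/8 = (r + m*r)/8 = r/8 + m*r/8)
j(f) = (-1/8 - f/8)/f (j(f) = ((1/8)*(-1)*(1 + f))/f = (-1/8 - f/8)/f)
(j(-5) - 34)*(-63) = ((1/8)*(-1 - 1*(-5))/(-5) - 34)*(-63) = ((1/8)*(-1/5)*(-1 + 5) - 34)*(-63) = ((1/8)*(-1/5)*4 - 34)*(-63) = (-1/10 - 34)*(-63) = -341/10*(-63) = 21483/10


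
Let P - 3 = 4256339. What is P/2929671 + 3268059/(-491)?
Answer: -9572247814667/1438468461 ≈ -6654.5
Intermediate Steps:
P = 4256342 (P = 3 + 4256339 = 4256342)
P/2929671 + 3268059/(-491) = 4256342/2929671 + 3268059/(-491) = 4256342*(1/2929671) + 3268059*(-1/491) = 4256342/2929671 - 3268059/491 = -9572247814667/1438468461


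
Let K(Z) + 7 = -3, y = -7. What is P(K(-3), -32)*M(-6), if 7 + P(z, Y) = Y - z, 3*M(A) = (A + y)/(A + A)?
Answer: -377/36 ≈ -10.472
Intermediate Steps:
K(Z) = -10 (K(Z) = -7 - 3 = -10)
M(A) = (-7 + A)/(6*A) (M(A) = ((A - 7)/(A + A))/3 = ((-7 + A)/((2*A)))/3 = ((-7 + A)*(1/(2*A)))/3 = ((-7 + A)/(2*A))/3 = (-7 + A)/(6*A))
P(z, Y) = -7 + Y - z (P(z, Y) = -7 + (Y - z) = -7 + Y - z)
P(K(-3), -32)*M(-6) = (-7 - 32 - 1*(-10))*((⅙)*(-7 - 6)/(-6)) = (-7 - 32 + 10)*((⅙)*(-⅙)*(-13)) = -29*13/36 = -377/36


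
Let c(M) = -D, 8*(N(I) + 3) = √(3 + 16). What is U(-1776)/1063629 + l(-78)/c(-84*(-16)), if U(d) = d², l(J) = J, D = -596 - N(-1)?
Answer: 2512509165184/886574834859 + 208*√19/7501839 ≈ 2.8341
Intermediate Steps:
N(I) = -3 + √19/8 (N(I) = -3 + √(3 + 16)/8 = -3 + √19/8)
D = -593 - √19/8 (D = -596 - (-3 + √19/8) = -596 + (3 - √19/8) = -593 - √19/8 ≈ -593.54)
c(M) = 593 + √19/8 (c(M) = -(-593 - √19/8) = 593 + √19/8)
U(-1776)/1063629 + l(-78)/c(-84*(-16)) = (-1776)²/1063629 - 78/(593 + √19/8) = 3154176*(1/1063629) - 78/(593 + √19/8) = 350464/118181 - 78/(593 + √19/8)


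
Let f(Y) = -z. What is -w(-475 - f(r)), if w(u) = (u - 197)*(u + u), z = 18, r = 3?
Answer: -597756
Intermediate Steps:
f(Y) = -18 (f(Y) = -1*18 = -18)
w(u) = 2*u*(-197 + u) (w(u) = (-197 + u)*(2*u) = 2*u*(-197 + u))
-w(-475 - f(r)) = -2*(-475 - 1*(-18))*(-197 + (-475 - 1*(-18))) = -2*(-475 + 18)*(-197 + (-475 + 18)) = -2*(-457)*(-197 - 457) = -2*(-457)*(-654) = -1*597756 = -597756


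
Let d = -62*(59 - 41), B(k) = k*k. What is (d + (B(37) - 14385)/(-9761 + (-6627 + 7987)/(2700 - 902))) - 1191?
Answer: -20230975529/8774459 ≈ -2305.7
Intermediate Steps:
B(k) = k²
d = -1116 (d = -62*18 = -1116)
(d + (B(37) - 14385)/(-9761 + (-6627 + 7987)/(2700 - 902))) - 1191 = (-1116 + (37² - 14385)/(-9761 + (-6627 + 7987)/(2700 - 902))) - 1191 = (-1116 + (1369 - 14385)/(-9761 + 1360/1798)) - 1191 = (-1116 - 13016/(-9761 + 1360*(1/1798))) - 1191 = (-1116 - 13016/(-9761 + 680/899)) - 1191 = (-1116 - 13016/(-8774459/899)) - 1191 = (-1116 - 13016*(-899/8774459)) - 1191 = (-1116 + 11701384/8774459) - 1191 = -9780594860/8774459 - 1191 = -20230975529/8774459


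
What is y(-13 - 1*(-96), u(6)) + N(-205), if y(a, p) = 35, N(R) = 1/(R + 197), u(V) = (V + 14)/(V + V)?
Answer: 279/8 ≈ 34.875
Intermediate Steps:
u(V) = (14 + V)/(2*V) (u(V) = (14 + V)/((2*V)) = (14 + V)*(1/(2*V)) = (14 + V)/(2*V))
N(R) = 1/(197 + R)
y(-13 - 1*(-96), u(6)) + N(-205) = 35 + 1/(197 - 205) = 35 + 1/(-8) = 35 - 1/8 = 279/8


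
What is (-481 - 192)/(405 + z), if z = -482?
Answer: 673/77 ≈ 8.7403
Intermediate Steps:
(-481 - 192)/(405 + z) = (-481 - 192)/(405 - 482) = -673/(-77) = -673*(-1/77) = 673/77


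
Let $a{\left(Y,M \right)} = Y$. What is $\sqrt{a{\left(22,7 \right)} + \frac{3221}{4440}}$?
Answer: $\frac{\sqrt{112000110}}{2220} \approx 4.7671$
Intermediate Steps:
$\sqrt{a{\left(22,7 \right)} + \frac{3221}{4440}} = \sqrt{22 + \frac{3221}{4440}} = \sqrt{\frac{100901}{4440}} = \frac{\sqrt{112000110}}{2220}$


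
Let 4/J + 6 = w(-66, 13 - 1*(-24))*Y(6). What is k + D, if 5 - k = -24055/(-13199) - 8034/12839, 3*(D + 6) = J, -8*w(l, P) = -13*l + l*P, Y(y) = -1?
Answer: -57125752981/25927680033 ≈ -2.2033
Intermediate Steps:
w(l, P) = 13*l/8 - P*l/8 (w(l, P) = -(-13*l + l*P)/8 = -(-13*l + P*l)/8 = 13*l/8 - P*l/8)
J = -1/51 (J = 4/(-6 + ((1/8)*(-66)*(13 - (13 - 1*(-24))))*(-1)) = 4/(-6 + ((1/8)*(-66)*(13 - (13 + 24)))*(-1)) = 4/(-6 + ((1/8)*(-66)*(13 - 1*37))*(-1)) = 4/(-6 + ((1/8)*(-66)*(13 - 37))*(-1)) = 4/(-6 + ((1/8)*(-66)*(-24))*(-1)) = 4/(-6 + 198*(-1)) = 4/(-6 - 198) = 4/(-204) = 4*(-1/204) = -1/51 ≈ -0.019608)
D = -919/153 (D = -6 + (1/3)*(-1/51) = -6 - 1/153 = -919/153 ≈ -6.0065)
k = 644508426/169461961 (k = 5 - (-24055/(-13199) - 8034/12839) = 5 - (-24055*(-1/13199) - 8034*1/12839) = 5 - (24055/13199 - 8034/12839) = 5 - 1*202801379/169461961 = 5 - 202801379/169461961 = 644508426/169461961 ≈ 3.8033)
k + D = 644508426/169461961 - 919/153 = -57125752981/25927680033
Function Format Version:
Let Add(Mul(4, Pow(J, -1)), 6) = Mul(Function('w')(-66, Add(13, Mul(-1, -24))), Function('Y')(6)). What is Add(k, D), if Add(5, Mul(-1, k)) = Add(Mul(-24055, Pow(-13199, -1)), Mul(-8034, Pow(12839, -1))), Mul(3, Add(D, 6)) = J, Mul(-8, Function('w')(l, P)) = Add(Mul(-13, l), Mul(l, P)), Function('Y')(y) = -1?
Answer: Rational(-57125752981, 25927680033) ≈ -2.2033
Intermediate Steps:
Function('w')(l, P) = Add(Mul(Rational(13, 8), l), Mul(Rational(-1, 8), P, l)) (Function('w')(l, P) = Mul(Rational(-1, 8), Add(Mul(-13, l), Mul(l, P))) = Mul(Rational(-1, 8), Add(Mul(-13, l), Mul(P, l))) = Add(Mul(Rational(13, 8), l), Mul(Rational(-1, 8), P, l)))
J = Rational(-1, 51) (J = Mul(4, Pow(Add(-6, Mul(Mul(Rational(1, 8), -66, Add(13, Mul(-1, Add(13, Mul(-1, -24))))), -1)), -1)) = Mul(4, Pow(Add(-6, Mul(Mul(Rational(1, 8), -66, Add(13, Mul(-1, Add(13, 24)))), -1)), -1)) = Mul(4, Pow(Add(-6, Mul(Mul(Rational(1, 8), -66, Add(13, Mul(-1, 37))), -1)), -1)) = Mul(4, Pow(Add(-6, Mul(Mul(Rational(1, 8), -66, Add(13, -37)), -1)), -1)) = Mul(4, Pow(Add(-6, Mul(Mul(Rational(1, 8), -66, -24), -1)), -1)) = Mul(4, Pow(Add(-6, Mul(198, -1)), -1)) = Mul(4, Pow(Add(-6, -198), -1)) = Mul(4, Pow(-204, -1)) = Mul(4, Rational(-1, 204)) = Rational(-1, 51) ≈ -0.019608)
D = Rational(-919, 153) (D = Add(-6, Mul(Rational(1, 3), Rational(-1, 51))) = Add(-6, Rational(-1, 153)) = Rational(-919, 153) ≈ -6.0065)
k = Rational(644508426, 169461961) (k = Add(5, Mul(-1, Add(Mul(-24055, Pow(-13199, -1)), Mul(-8034, Pow(12839, -1))))) = Add(5, Mul(-1, Add(Mul(-24055, Rational(-1, 13199)), Mul(-8034, Rational(1, 12839))))) = Add(5, Mul(-1, Add(Rational(24055, 13199), Rational(-8034, 12839)))) = Add(5, Mul(-1, Rational(202801379, 169461961))) = Add(5, Rational(-202801379, 169461961)) = Rational(644508426, 169461961) ≈ 3.8033)
Add(k, D) = Add(Rational(644508426, 169461961), Rational(-919, 153)) = Rational(-57125752981, 25927680033)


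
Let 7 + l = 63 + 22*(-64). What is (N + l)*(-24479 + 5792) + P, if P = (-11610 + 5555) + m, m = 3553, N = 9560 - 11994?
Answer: 70746480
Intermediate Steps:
N = -2434
l = -1352 (l = -7 + (63 + 22*(-64)) = -7 + (63 - 1408) = -7 - 1345 = -1352)
P = -2502 (P = (-11610 + 5555) + 3553 = -6055 + 3553 = -2502)
(N + l)*(-24479 + 5792) + P = (-2434 - 1352)*(-24479 + 5792) - 2502 = -3786*(-18687) - 2502 = 70748982 - 2502 = 70746480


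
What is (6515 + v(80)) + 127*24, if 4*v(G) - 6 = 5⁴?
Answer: 38883/4 ≈ 9720.8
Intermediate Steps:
v(G) = 631/4 (v(G) = 3/2 + (¼)*5⁴ = 3/2 + (¼)*625 = 3/2 + 625/4 = 631/4)
(6515 + v(80)) + 127*24 = (6515 + 631/4) + 127*24 = 26691/4 + 3048 = 38883/4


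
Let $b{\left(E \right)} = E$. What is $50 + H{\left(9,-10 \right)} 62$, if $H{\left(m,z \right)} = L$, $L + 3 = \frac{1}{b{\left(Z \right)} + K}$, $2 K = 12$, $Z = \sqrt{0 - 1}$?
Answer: $- \frac{4660}{37} - \frac{62 i}{37} \approx -125.95 - 1.6757 i$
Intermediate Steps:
$Z = i$ ($Z = \sqrt{-1} = i \approx 1.0 i$)
$K = 6$ ($K = \frac{1}{2} \cdot 12 = 6$)
$L = -3 + \frac{6 - i}{37}$ ($L = -3 + \frac{1}{i + 6} = -3 + \frac{1}{6 + i} = -3 + \frac{6 - i}{37} \approx -2.8378 - 0.027027 i$)
$H{\left(m,z \right)} = - \frac{105}{37} - \frac{i}{37}$
$50 + H{\left(9,-10 \right)} 62 = 50 + \left(- \frac{105}{37} - \frac{i}{37}\right) 62 = 50 - \left(\frac{6510}{37} + \frac{62 i}{37}\right) = - \frac{4660}{37} - \frac{62 i}{37}$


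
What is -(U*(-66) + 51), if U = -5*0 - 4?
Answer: -315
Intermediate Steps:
U = -4 (U = 0 - 4 = -4)
-(U*(-66) + 51) = -(-4*(-66) + 51) = -(264 + 51) = -1*315 = -315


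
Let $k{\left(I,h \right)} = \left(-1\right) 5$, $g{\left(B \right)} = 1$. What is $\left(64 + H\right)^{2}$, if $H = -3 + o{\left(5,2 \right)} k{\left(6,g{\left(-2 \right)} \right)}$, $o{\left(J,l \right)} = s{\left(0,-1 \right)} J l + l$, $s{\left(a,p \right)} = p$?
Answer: $10201$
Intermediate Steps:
$k{\left(I,h \right)} = -5$
$o{\left(J,l \right)} = l - J l$ ($o{\left(J,l \right)} = - J l + l = l - J l$)
$H = 37$ ($H = -3 + 2 \left(1 - 5\right) \left(-5\right) = -3 + 2 \left(-4\right) \left(-5\right) = -3 - -40 = -3 + 40 = 37$)
$\left(64 + H\right)^{2} = \left(64 + 37\right)^{2} = 101^{2} = 10201$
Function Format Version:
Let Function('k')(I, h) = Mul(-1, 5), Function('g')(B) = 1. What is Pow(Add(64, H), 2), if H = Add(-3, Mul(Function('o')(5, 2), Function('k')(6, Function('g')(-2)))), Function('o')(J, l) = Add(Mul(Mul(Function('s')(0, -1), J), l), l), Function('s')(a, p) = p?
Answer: 10201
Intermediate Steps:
Function('k')(I, h) = -5
Function('o')(J, l) = Add(l, Mul(-1, J, l)) (Function('o')(J, l) = Add(Mul(Mul(-1, J), l), l) = Add(Mul(-1, J, l), l) = Add(l, Mul(-1, J, l)))
H = 37 (H = Add(-3, Mul(Mul(2, Add(1, Mul(-1, 5))), -5)) = Add(-3, Mul(Mul(2, Add(1, -5)), -5)) = Add(-3, Mul(Mul(2, -4), -5)) = Add(-3, Mul(-8, -5)) = Add(-3, 40) = 37)
Pow(Add(64, H), 2) = Pow(Add(64, 37), 2) = Pow(101, 2) = 10201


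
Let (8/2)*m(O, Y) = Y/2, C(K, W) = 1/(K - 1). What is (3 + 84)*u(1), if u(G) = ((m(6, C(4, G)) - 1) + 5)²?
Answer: 272861/192 ≈ 1421.2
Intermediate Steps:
C(K, W) = 1/(-1 + K)
m(O, Y) = Y/8 (m(O, Y) = (Y/2)/4 = Y/8)
u(G) = 9409/576 (u(G) = ((1/(8*(-1 + 4)) - 1) + 5)² = (((⅛)/3 - 1) + 5)² = (((⅛)*(⅓) - 1) + 5)² = ((1/24 - 1) + 5)² = (-23/24 + 5)² = (97/24)² = 9409/576)
(3 + 84)*u(1) = (3 + 84)*(9409/576) = 87*(9409/576) = 272861/192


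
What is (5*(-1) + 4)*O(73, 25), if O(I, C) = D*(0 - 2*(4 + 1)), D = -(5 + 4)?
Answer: -90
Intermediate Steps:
D = -9 (D = -1*9 = -9)
O(I, C) = 90 (O(I, C) = -9*(0 - 2*(4 + 1)) = -9*(0 - 2*5) = -9*(0 - 10) = -9*(-10) = 90)
(5*(-1) + 4)*O(73, 25) = (5*(-1) + 4)*90 = (-5 + 4)*90 = -1*90 = -90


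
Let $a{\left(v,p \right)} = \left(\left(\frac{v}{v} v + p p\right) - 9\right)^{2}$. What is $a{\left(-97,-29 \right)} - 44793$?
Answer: $495432$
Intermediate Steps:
$a{\left(v,p \right)} = \left(-9 + v + p^{2}\right)^{2}$ ($a{\left(v,p \right)} = \left(\left(1 v + p^{2}\right) - 9\right)^{2} = \left(\left(v + p^{2}\right) - 9\right)^{2} = \left(-9 + v + p^{2}\right)^{2}$)
$a{\left(-97,-29 \right)} - 44793 = \left(-9 - 97 + \left(-29\right)^{2}\right)^{2} - 44793 = \left(-9 - 97 + 841\right)^{2} - 44793 = 735^{2} - 44793 = 540225 - 44793 = 495432$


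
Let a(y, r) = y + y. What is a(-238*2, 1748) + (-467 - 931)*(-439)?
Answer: 612770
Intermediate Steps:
a(y, r) = 2*y
a(-238*2, 1748) + (-467 - 931)*(-439) = 2*(-238*2) + (-467 - 931)*(-439) = 2*(-476) - 1398*(-439) = -952 + 613722 = 612770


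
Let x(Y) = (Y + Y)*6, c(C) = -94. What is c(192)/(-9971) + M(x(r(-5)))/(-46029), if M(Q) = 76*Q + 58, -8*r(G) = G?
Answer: -1935062/458955159 ≈ -0.0042162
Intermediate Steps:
r(G) = -G/8
x(Y) = 12*Y (x(Y) = (2*Y)*6 = 12*Y)
M(Q) = 58 + 76*Q
c(192)/(-9971) + M(x(r(-5)))/(-46029) = -94/(-9971) + (58 + 76*(12*(-⅛*(-5))))/(-46029) = -94*(-1/9971) + (58 + 76*(12*(5/8)))*(-1/46029) = 94/9971 + (58 + 76*(15/2))*(-1/46029) = 94/9971 + (58 + 570)*(-1/46029) = 94/9971 + 628*(-1/46029) = 94/9971 - 628/46029 = -1935062/458955159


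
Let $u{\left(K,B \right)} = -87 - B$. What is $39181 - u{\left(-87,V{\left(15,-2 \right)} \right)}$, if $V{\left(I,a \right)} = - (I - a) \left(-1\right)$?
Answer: $39285$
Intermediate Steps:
$V{\left(I,a \right)} = I - a$ ($V{\left(I,a \right)} = \left(a - I\right) \left(-1\right) = I - a$)
$39181 - u{\left(-87,V{\left(15,-2 \right)} \right)} = 39181 - \left(-87 - \left(15 - -2\right)\right) = 39181 - \left(-87 - \left(15 + 2\right)\right) = 39181 - \left(-87 - 17\right) = 39181 - -104 = 39181 + 104 = 39285$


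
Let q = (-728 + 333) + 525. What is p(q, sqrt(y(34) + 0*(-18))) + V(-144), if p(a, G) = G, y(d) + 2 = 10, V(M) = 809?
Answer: 809 + 2*sqrt(2) ≈ 811.83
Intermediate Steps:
y(d) = 8 (y(d) = -2 + 10 = 8)
q = 130 (q = -395 + 525 = 130)
p(q, sqrt(y(34) + 0*(-18))) + V(-144) = sqrt(8 + 0*(-18)) + 809 = sqrt(8 + 0) + 809 = sqrt(8) + 809 = 2*sqrt(2) + 809 = 809 + 2*sqrt(2)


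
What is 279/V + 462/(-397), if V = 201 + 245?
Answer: -95289/177062 ≈ -0.53817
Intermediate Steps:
V = 446
279/V + 462/(-397) = 279/446 + 462/(-397) = 279*(1/446) + 462*(-1/397) = 279/446 - 462/397 = -95289/177062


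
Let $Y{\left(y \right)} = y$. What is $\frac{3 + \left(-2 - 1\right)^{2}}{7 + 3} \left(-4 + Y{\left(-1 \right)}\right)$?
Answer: $-6$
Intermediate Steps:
$\frac{3 + \left(-2 - 1\right)^{2}}{7 + 3} \left(-4 + Y{\left(-1 \right)}\right) = \frac{3 + \left(-2 - 1\right)^{2}}{7 + 3} \left(-4 - 1\right) = \frac{3 + \left(-3\right)^{2}}{10} \left(-5\right) = \left(3 + 9\right) \frac{1}{10} \left(-5\right) = 12 \cdot \frac{1}{10} \left(-5\right) = \frac{6}{5} \left(-5\right) = -6$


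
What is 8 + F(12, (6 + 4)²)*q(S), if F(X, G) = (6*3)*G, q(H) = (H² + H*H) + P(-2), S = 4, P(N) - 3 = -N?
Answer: 66608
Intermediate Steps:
P(N) = 3 - N
q(H) = 5 + 2*H² (q(H) = (H² + H*H) + (3 - 1*(-2)) = (H² + H²) + (3 + 2) = 2*H² + 5 = 5 + 2*H²)
F(X, G) = 18*G
8 + F(12, (6 + 4)²)*q(S) = 8 + (18*(6 + 4)²)*(5 + 2*4²) = 8 + (18*10²)*(5 + 2*16) = 8 + (18*100)*(5 + 32) = 8 + 1800*37 = 8 + 66600 = 66608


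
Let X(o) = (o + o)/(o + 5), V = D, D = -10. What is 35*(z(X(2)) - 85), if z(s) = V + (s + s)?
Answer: -3285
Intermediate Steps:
V = -10
X(o) = 2*o/(5 + o) (X(o) = (2*o)/(5 + o) = 2*o/(5 + o))
z(s) = -10 + 2*s (z(s) = -10 + (s + s) = -10 + 2*s)
35*(z(X(2)) - 85) = 35*((-10 + 2*(2*2/(5 + 2))) - 85) = 35*((-10 + 2*(2*2/7)) - 85) = 35*((-10 + 2*(2*2*(1/7))) - 85) = 35*((-10 + 2*(4/7)) - 85) = 35*((-10 + 8/7) - 85) = 35*(-62/7 - 85) = 35*(-657/7) = -3285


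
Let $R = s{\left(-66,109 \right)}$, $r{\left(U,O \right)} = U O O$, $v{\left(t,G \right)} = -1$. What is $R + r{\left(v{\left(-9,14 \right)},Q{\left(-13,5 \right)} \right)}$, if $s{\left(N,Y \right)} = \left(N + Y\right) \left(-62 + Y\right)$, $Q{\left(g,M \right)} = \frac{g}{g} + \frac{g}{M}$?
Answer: $\frac{50461}{25} \approx 2018.4$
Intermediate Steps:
$Q{\left(g,M \right)} = 1 + \frac{g}{M}$
$s{\left(N,Y \right)} = \left(-62 + Y\right) \left(N + Y\right)$
$r{\left(U,O \right)} = U O^{2}$ ($r{\left(U,O \right)} = O U O = U O^{2}$)
$R = 2021$ ($R = 109^{2} - -4092 - 6758 - 7194 = 11881 + 4092 - 6758 - 7194 = 2021$)
$R + r{\left(v{\left(-9,14 \right)},Q{\left(-13,5 \right)} \right)} = 2021 - \left(\frac{5 - 13}{5}\right)^{2} = 2021 - \left(\frac{1}{5} \left(-8\right)\right)^{2} = 2021 - \left(- \frac{8}{5}\right)^{2} = 2021 - \frac{64}{25} = \frac{50461}{25}$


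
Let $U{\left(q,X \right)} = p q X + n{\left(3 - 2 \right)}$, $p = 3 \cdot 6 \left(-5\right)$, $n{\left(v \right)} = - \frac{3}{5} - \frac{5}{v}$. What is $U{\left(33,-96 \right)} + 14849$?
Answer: $\frac{1499817}{5} \approx 2.9996 \cdot 10^{5}$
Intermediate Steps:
$n{\left(v \right)} = - \frac{3}{5} - \frac{5}{v}$ ($n{\left(v \right)} = \left(-3\right) \frac{1}{5} - \frac{5}{v} = - \frac{3}{5} - \frac{5}{v}$)
$p = -90$ ($p = 18 \left(-5\right) = -90$)
$U{\left(q,X \right)} = - \frac{28}{5} - 90 X q$ ($U{\left(q,X \right)} = - 90 q X - \left(\frac{3}{5} + \frac{5}{3 - 2}\right) = - 90 X q - \left(\frac{3}{5} + \frac{5}{3 - 2}\right) = - 90 X q - \left(\frac{3}{5} + \frac{5}{1}\right) = - 90 X q - \frac{28}{5} = - \frac{28}{5} - 90 X q$)
$U{\left(33,-96 \right)} + 14849 = \left(- \frac{28}{5} - \left(-8640\right) 33\right) + 14849 = \left(- \frac{28}{5} + 285120\right) + 14849 = \frac{1425572}{5} + 14849 = \frac{1499817}{5}$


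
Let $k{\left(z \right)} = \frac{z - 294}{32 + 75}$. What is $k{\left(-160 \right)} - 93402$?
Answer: $- \frac{9994468}{107} \approx -93406.0$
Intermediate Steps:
$k{\left(z \right)} = - \frac{294}{107} + \frac{z}{107}$ ($k{\left(z \right)} = \frac{-294 + z}{107} = \left(-294 + z\right) \frac{1}{107} = - \frac{294}{107} + \frac{z}{107}$)
$k{\left(-160 \right)} - 93402 = \left(- \frac{294}{107} + \frac{1}{107} \left(-160\right)\right) - 93402 = \left(- \frac{294}{107} - \frac{160}{107}\right) - 93402 = - \frac{454}{107} - 93402 = - \frac{9994468}{107}$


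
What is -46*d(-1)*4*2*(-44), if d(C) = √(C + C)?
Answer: 16192*I*√2 ≈ 22899.0*I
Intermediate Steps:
d(C) = √2*√C (d(C) = √(2*C) = √2*√C)
-46*d(-1)*4*2*(-44) = -46*(√2*√(-1))*4*2*(-44) = -46*(√2*I)*4*2*(-44) = -46*(I*√2)*4*2*(-44) = -46*4*I*√2*2*(-44) = -368*I*√2*(-44) = 16192*I*√2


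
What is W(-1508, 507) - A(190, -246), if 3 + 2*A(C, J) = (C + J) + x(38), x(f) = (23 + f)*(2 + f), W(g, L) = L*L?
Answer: 511717/2 ≈ 2.5586e+5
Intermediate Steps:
W(g, L) = L²
x(f) = (2 + f)*(23 + f)
A(C, J) = 2437/2 + C/2 + J/2 (A(C, J) = -3/2 + ((C + J) + (46 + 38² + 25*38))/2 = -3/2 + ((C + J) + (46 + 1444 + 950))/2 = -3/2 + ((C + J) + 2440)/2 = -3/2 + (2440 + C + J)/2 = -3/2 + (1220 + C/2 + J/2) = 2437/2 + C/2 + J/2)
W(-1508, 507) - A(190, -246) = 507² - (2437/2 + (½)*190 + (½)*(-246)) = 257049 - (2437/2 + 95 - 123) = 257049 - 1*2381/2 = 257049 - 2381/2 = 511717/2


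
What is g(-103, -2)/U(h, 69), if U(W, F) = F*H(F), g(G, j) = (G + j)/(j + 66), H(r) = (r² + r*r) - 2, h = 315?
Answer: -1/400384 ≈ -2.4976e-6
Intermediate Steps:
H(r) = -2 + 2*r² (H(r) = (r² + r²) - 2 = 2*r² - 2 = -2 + 2*r²)
g(G, j) = (G + j)/(66 + j)
U(W, F) = F*(-2 + 2*F²)
g(-103, -2)/U(h, 69) = ((-103 - 2)/(66 - 2))/((2*69*(-1 + 69²))) = (-105/64)/((2*69*(-1 + 4761))) = ((1/64)*(-105))/((2*69*4760)) = -105/64/656880 = -105/64*1/656880 = -1/400384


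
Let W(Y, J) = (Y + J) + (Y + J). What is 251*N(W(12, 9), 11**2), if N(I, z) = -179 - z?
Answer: -75300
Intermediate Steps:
W(Y, J) = 2*J + 2*Y (W(Y, J) = (J + Y) + (J + Y) = 2*J + 2*Y)
251*N(W(12, 9), 11**2) = 251*(-179 - 1*11**2) = 251*(-179 - 1*121) = 251*(-179 - 121) = 251*(-300) = -75300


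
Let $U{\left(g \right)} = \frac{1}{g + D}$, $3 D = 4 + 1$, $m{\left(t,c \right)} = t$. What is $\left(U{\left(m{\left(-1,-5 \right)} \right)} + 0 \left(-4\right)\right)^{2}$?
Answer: $\frac{9}{4} \approx 2.25$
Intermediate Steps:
$D = \frac{5}{3}$ ($D = \frac{4 + 1}{3} = \frac{1}{3} \cdot 5 = \frac{5}{3} \approx 1.6667$)
$U{\left(g \right)} = \frac{1}{\frac{5}{3} + g}$ ($U{\left(g \right)} = \frac{1}{g + \frac{5}{3}} = \frac{1}{\frac{5}{3} + g}$)
$\left(U{\left(m{\left(-1,-5 \right)} \right)} + 0 \left(-4\right)\right)^{2} = \left(\frac{3}{5 + 3 \left(-1\right)} + 0 \left(-4\right)\right)^{2} = \left(\frac{3}{5 - 3} + 0\right)^{2} = \left(\frac{3}{2} + 0\right)^{2} = \left(\frac{3}{2}\right)^{2} = \frac{9}{4}$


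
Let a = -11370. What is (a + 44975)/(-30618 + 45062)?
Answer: 33605/14444 ≈ 2.3266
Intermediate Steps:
(a + 44975)/(-30618 + 45062) = (-11370 + 44975)/(-30618 + 45062) = 33605/14444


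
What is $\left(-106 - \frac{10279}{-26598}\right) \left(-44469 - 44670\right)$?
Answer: $\frac{83467055717}{8866} \approx 9.4143 \cdot 10^{6}$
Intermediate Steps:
$\left(-106 - \frac{10279}{-26598}\right) \left(-44469 - 44670\right) = \left(-106 - - \frac{10279}{26598}\right) \left(-89139\right) = \left(-106 + \frac{10279}{26598}\right) \left(-89139\right) = \left(- \frac{2809109}{26598}\right) \left(-89139\right) = \frac{83467055717}{8866}$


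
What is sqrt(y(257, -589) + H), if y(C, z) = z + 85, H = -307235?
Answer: I*sqrt(307739) ≈ 554.74*I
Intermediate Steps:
y(C, z) = 85 + z
sqrt(y(257, -589) + H) = sqrt((85 - 589) - 307235) = sqrt(-504 - 307235) = sqrt(-307739) = I*sqrt(307739)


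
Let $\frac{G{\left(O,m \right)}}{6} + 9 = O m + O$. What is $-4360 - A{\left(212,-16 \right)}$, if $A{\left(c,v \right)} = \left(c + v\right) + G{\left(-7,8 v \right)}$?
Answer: $-9836$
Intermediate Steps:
$G{\left(O,m \right)} = -54 + 6 O + 6 O m$ ($G{\left(O,m \right)} = -54 + 6 \left(O m + O\right) = -54 + 6 \left(O + O m\right) = -54 + \left(6 O + 6 O m\right) = -54 + 6 O + 6 O m$)
$A{\left(c,v \right)} = -96 + c - 335 v$ ($A{\left(c,v \right)} = \left(c + v\right) + \left(-54 + 6 \left(-7\right) + 6 \left(-7\right) 8 v\right) = \left(c + v\right) - \left(96 + 336 v\right) = -96 + c - 335 v$)
$-4360 - A{\left(212,-16 \right)} = -4360 - \left(-96 + 212 - -5360\right) = -4360 - \left(-96 + 212 + 5360\right) = -4360 - 5476 = -9836$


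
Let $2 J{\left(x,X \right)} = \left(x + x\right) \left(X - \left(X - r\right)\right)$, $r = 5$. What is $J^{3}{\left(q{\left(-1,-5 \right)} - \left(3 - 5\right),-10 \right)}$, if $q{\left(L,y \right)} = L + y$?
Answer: $-8000$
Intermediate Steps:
$J{\left(x,X \right)} = 5 x$ ($J{\left(x,X \right)} = \frac{\left(x + x\right) \left(X - \left(-5 + X\right)\right)}{2} = \frac{2 x 5}{2} = \frac{10 x}{2} = 5 x$)
$J^{3}{\left(q{\left(-1,-5 \right)} - \left(3 - 5\right),-10 \right)} = \left(5 \left(\left(-1 - 5\right) - \left(3 - 5\right)\right)\right)^{3} = \left(5 \left(-6 - -2\right)\right)^{3} = \left(5 \left(-6 + 2\right)\right)^{3} = \left(5 \left(-4\right)\right)^{3} = \left(-20\right)^{3} = -8000$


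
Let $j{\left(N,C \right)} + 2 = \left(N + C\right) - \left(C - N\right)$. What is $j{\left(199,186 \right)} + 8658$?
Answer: $9054$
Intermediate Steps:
$j{\left(N,C \right)} = -2 + 2 N$ ($j{\left(N,C \right)} = -2 + \left(\left(N + C\right) - \left(C - N\right)\right) = -2 + \left(\left(C + N\right) - \left(C - N\right)\right) = -2 + 2 N$)
$j{\left(199,186 \right)} + 8658 = \left(-2 + 2 \cdot 199\right) + 8658 = \left(-2 + 398\right) + 8658 = 396 + 8658 = 9054$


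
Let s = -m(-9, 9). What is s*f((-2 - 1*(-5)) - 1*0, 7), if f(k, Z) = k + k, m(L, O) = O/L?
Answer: 6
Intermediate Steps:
s = 1 (s = -9/(-9) = -9*(-1)/9 = -1*(-1) = 1)
f(k, Z) = 2*k
s*f((-2 - 1*(-5)) - 1*0, 7) = 1*(2*((-2 - 1*(-5)) - 1*0)) = 1*(2*((-2 + 5) + 0)) = 1*(2*(3 + 0)) = 1*(2*3) = 1*6 = 6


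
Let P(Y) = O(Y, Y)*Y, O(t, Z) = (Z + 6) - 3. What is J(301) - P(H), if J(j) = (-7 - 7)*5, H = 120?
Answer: -14830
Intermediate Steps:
O(t, Z) = 3 + Z (O(t, Z) = (6 + Z) - 3 = 3 + Z)
J(j) = -70 (J(j) = -14*5 = -70)
P(Y) = Y*(3 + Y) (P(Y) = (3 + Y)*Y = Y*(3 + Y))
J(301) - P(H) = -70 - 120*(3 + 120) = -70 - 120*123 = -70 - 1*14760 = -70 - 14760 = -14830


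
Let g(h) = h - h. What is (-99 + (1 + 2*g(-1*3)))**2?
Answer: 9604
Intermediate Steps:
g(h) = 0
(-99 + (1 + 2*g(-1*3)))**2 = (-99 + (1 + 2*0))**2 = (-99 + (1 + 0))**2 = (-99 + 1)**2 = (-98)**2 = 9604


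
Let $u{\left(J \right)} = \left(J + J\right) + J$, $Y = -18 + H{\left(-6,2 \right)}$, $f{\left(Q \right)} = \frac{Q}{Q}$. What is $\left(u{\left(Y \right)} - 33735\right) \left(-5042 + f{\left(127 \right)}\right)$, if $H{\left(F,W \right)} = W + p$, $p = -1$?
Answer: $170315226$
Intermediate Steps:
$H{\left(F,W \right)} = -1 + W$ ($H{\left(F,W \right)} = W - 1 = -1 + W$)
$f{\left(Q \right)} = 1$
$Y = -17$ ($Y = -18 + \left(-1 + 2\right) = -18 + 1 = -17$)
$u{\left(J \right)} = 3 J$ ($u{\left(J \right)} = 2 J + J = 3 J$)
$\left(u{\left(Y \right)} - 33735\right) \left(-5042 + f{\left(127 \right)}\right) = \left(3 \left(-17\right) - 33735\right) \left(-5042 + 1\right) = \left(-51 - 33735\right) \left(-5041\right) = \left(-33786\right) \left(-5041\right) = 170315226$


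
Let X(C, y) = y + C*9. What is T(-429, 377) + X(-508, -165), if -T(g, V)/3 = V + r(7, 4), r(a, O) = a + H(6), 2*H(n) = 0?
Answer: -5889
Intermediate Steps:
H(n) = 0 (H(n) = (1/2)*0 = 0)
X(C, y) = y + 9*C
r(a, O) = a (r(a, O) = a + 0 = a)
T(g, V) = -21 - 3*V (T(g, V) = -3*(V + 7) = -3*(7 + V) = -21 - 3*V)
T(-429, 377) + X(-508, -165) = (-21 - 3*377) + (-165 + 9*(-508)) = (-21 - 1131) + (-165 - 4572) = -1152 - 4737 = -5889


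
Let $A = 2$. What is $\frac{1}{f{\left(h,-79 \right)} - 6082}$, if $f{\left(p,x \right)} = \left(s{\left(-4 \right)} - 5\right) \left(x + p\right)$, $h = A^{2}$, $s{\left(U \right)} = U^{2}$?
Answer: $- \frac{1}{6907} \approx -0.00014478$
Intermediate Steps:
$h = 4$ ($h = 2^{2} = 4$)
$f{\left(p,x \right)} = 11 p + 11 x$ ($f{\left(p,x \right)} = \left(\left(-4\right)^{2} - 5\right) \left(x + p\right) = \left(16 - 5\right) \left(p + x\right) = 11 \left(p + x\right) = 11 p + 11 x$)
$\frac{1}{f{\left(h,-79 \right)} - 6082} = \frac{1}{\left(11 \cdot 4 + 11 \left(-79\right)\right) - 6082} = \frac{1}{\left(44 - 869\right) - 6082} = \frac{1}{-825 - 6082} = \frac{1}{-6907} = - \frac{1}{6907}$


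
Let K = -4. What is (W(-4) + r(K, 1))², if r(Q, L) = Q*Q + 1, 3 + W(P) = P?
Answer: 100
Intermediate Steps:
W(P) = -3 + P
r(Q, L) = 1 + Q² (r(Q, L) = Q² + 1 = 1 + Q²)
(W(-4) + r(K, 1))² = ((-3 - 4) + (1 + (-4)²))² = (-7 + (1 + 16))² = (-7 + 17)² = 10² = 100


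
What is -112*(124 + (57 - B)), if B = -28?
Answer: -23408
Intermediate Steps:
-112*(124 + (57 - B)) = -112*(124 + (57 - 1*(-28))) = -112*(124 + (57 + 28)) = -112*(124 + 85) = -112*209 = -23408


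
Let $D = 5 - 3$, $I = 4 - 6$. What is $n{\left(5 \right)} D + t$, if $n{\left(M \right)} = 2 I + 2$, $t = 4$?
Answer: $0$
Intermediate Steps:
$I = -2$ ($I = 4 - 6 = -2$)
$D = 2$
$n{\left(M \right)} = -2$ ($n{\left(M \right)} = 2 \left(-2\right) + 2 = -4 + 2 = -2$)
$n{\left(5 \right)} D + t = \left(-2\right) 2 + 4 = -4 + 4 = 0$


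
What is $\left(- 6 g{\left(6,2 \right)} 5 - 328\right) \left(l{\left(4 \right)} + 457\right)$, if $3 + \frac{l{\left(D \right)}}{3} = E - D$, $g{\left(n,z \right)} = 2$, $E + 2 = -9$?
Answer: $-156364$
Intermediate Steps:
$E = -11$ ($E = -2 - 9 = -11$)
$l{\left(D \right)} = -42 - 3 D$ ($l{\left(D \right)} = -9 + 3 \left(-11 - D\right) = -9 - \left(33 + 3 D\right) = -42 - 3 D$)
$\left(- 6 g{\left(6,2 \right)} 5 - 328\right) \left(l{\left(4 \right)} + 457\right) = \left(\left(-6\right) 2 \cdot 5 - 328\right) \left(\left(-42 - 12\right) + 457\right) = \left(\left(-12\right) 5 - 328\right) \left(\left(-42 - 12\right) + 457\right) = \left(-60 - 328\right) \left(-54 + 457\right) = \left(-388\right) 403 = -156364$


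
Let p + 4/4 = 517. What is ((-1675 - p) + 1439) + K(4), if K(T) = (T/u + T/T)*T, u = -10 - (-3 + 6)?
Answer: -9740/13 ≈ -749.23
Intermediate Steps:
u = -13 (u = -10 - 1*3 = -10 - 3 = -13)
p = 516 (p = -1 + 517 = 516)
K(T) = T*(1 - T/13) (K(T) = (T/(-13) + T/T)*T = (T*(-1/13) + 1)*T = (-T/13 + 1)*T = (1 - T/13)*T = T*(1 - T/13))
((-1675 - p) + 1439) + K(4) = ((-1675 - 1*516) + 1439) + (1/13)*4*(13 - 1*4) = ((-1675 - 516) + 1439) + (1/13)*4*(13 - 4) = (-2191 + 1439) + (1/13)*4*9 = -752 + 36/13 = -9740/13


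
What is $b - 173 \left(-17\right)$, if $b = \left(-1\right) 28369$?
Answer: $-25428$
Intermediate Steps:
$b = -28369$
$b - 173 \left(-17\right) = -28369 - 173 \left(-17\right) = -28369 - -2941 = -28369 + 2941 = -25428$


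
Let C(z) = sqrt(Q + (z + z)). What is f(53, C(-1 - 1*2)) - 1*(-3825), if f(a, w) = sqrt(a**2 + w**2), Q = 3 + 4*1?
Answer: 3825 + sqrt(2810) ≈ 3878.0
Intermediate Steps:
Q = 7 (Q = 3 + 4 = 7)
C(z) = sqrt(7 + 2*z) (C(z) = sqrt(7 + (z + z)) = sqrt(7 + 2*z))
f(53, C(-1 - 1*2)) - 1*(-3825) = sqrt(53**2 + (sqrt(7 + 2*(-1 - 1*2)))**2) - 1*(-3825) = sqrt(2809 + (sqrt(7 + 2*(-1 - 2)))**2) + 3825 = sqrt(2809 + (sqrt(7 + 2*(-3)))**2) + 3825 = sqrt(2809 + (sqrt(7 - 6))**2) + 3825 = sqrt(2809 + (sqrt(1))**2) + 3825 = sqrt(2809 + 1**2) + 3825 = sqrt(2809 + 1) + 3825 = sqrt(2810) + 3825 = 3825 + sqrt(2810)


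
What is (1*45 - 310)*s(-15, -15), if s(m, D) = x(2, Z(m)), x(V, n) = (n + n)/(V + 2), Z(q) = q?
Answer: 3975/2 ≈ 1987.5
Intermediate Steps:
x(V, n) = 2*n/(2 + V) (x(V, n) = (2*n)/(2 + V) = 2*n/(2 + V))
s(m, D) = m/2 (s(m, D) = 2*m/(2 + 2) = 2*m/4 = 2*m*(1/4) = m/2)
(1*45 - 310)*s(-15, -15) = (1*45 - 310)*((1/2)*(-15)) = (45 - 310)*(-15/2) = -265*(-15/2) = 3975/2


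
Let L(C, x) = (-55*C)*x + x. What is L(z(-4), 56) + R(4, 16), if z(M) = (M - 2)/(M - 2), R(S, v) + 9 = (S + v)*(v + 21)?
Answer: -2293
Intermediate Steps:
R(S, v) = -9 + (21 + v)*(S + v) (R(S, v) = -9 + (S + v)*(v + 21) = -9 + (S + v)*(21 + v) = -9 + (21 + v)*(S + v))
z(M) = 1 (z(M) = (-2 + M)/(-2 + M) = 1)
L(C, x) = x - 55*C*x (L(C, x) = -55*C*x + x = x - 55*C*x)
L(z(-4), 56) + R(4, 16) = 56*(1 - 55*1) + (-9 + 16**2 + 21*4 + 21*16 + 4*16) = 56*(1 - 55) + (-9 + 256 + 84 + 336 + 64) = 56*(-54) + 731 = -3024 + 731 = -2293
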